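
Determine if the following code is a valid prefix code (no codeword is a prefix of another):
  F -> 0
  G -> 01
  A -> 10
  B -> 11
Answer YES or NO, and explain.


Checking each pair (does one codeword prefix another?):
  F='0' vs G='01': prefix -- VIOLATION

NO -- this is NOT a valid prefix code. F (0) is a prefix of G (01).


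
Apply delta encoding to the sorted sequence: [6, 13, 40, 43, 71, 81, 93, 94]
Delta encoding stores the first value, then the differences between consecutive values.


First value: 6
Deltas:
  13 - 6 = 7
  40 - 13 = 27
  43 - 40 = 3
  71 - 43 = 28
  81 - 71 = 10
  93 - 81 = 12
  94 - 93 = 1


Delta encoded: [6, 7, 27, 3, 28, 10, 12, 1]


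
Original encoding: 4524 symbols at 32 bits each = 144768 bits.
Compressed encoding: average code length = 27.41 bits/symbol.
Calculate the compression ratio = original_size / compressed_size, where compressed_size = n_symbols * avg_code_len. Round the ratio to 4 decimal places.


original_size = n_symbols * orig_bits = 4524 * 32 = 144768 bits
compressed_size = n_symbols * avg_code_len = 4524 * 27.41 = 124002.84 bits
ratio = original_size / compressed_size = 144768 / 124002.84 = 1.1675

Compression ratio = 1.1675


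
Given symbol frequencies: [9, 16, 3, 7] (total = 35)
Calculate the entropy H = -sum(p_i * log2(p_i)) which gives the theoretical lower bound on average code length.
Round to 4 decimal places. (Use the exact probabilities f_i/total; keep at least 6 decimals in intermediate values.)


Per-symbol terms -p_i * log2(p_i) with p_i = f_i/35:
  p = 9/35 = 0.257143: log2(p) = -1.959358, -p*log2(p) = 0.503835
  p = 16/35 = 0.457143: log2(p) = -1.129283, -p*log2(p) = 0.516244
  p = 3/35 = 0.085714: log2(p) = -3.544321, -p*log2(p) = 0.303799
  p = 7/35 = 0.200000: log2(p) = -2.321928, -p*log2(p) = 0.464386
H = 0.503835 + 0.516244 + 0.303799 + 0.464386 = 1.788264

H = 1.7883 bits/symbol


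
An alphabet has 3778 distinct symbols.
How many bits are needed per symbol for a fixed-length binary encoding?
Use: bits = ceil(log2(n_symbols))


log2(3778) = 11.8834
Bracket: 2^11 = 2048 < 3778 <= 2^12 = 4096
So ceil(log2(3778)) = 12

bits = ceil(log2(3778)) = ceil(11.8834) = 12 bits


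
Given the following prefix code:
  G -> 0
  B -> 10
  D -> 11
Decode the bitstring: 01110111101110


Decoding step by step:
Bits 0 -> G
Bits 11 -> D
Bits 10 -> B
Bits 11 -> D
Bits 11 -> D
Bits 0 -> G
Bits 11 -> D
Bits 10 -> B


Decoded message: GDBDDGDB


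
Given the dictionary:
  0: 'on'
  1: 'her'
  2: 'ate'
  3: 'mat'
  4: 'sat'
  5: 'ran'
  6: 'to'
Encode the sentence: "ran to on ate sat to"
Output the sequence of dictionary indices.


Look up each word in the dictionary:
  'ran' -> 5
  'to' -> 6
  'on' -> 0
  'ate' -> 2
  'sat' -> 4
  'to' -> 6

Encoded: [5, 6, 0, 2, 4, 6]


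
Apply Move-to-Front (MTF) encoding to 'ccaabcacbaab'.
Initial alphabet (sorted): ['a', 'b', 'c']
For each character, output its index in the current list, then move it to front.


MTF encoding:
'c': index 2 in ['a', 'b', 'c'] -> ['c', 'a', 'b']
'c': index 0 in ['c', 'a', 'b'] -> ['c', 'a', 'b']
'a': index 1 in ['c', 'a', 'b'] -> ['a', 'c', 'b']
'a': index 0 in ['a', 'c', 'b'] -> ['a', 'c', 'b']
'b': index 2 in ['a', 'c', 'b'] -> ['b', 'a', 'c']
'c': index 2 in ['b', 'a', 'c'] -> ['c', 'b', 'a']
'a': index 2 in ['c', 'b', 'a'] -> ['a', 'c', 'b']
'c': index 1 in ['a', 'c', 'b'] -> ['c', 'a', 'b']
'b': index 2 in ['c', 'a', 'b'] -> ['b', 'c', 'a']
'a': index 2 in ['b', 'c', 'a'] -> ['a', 'b', 'c']
'a': index 0 in ['a', 'b', 'c'] -> ['a', 'b', 'c']
'b': index 1 in ['a', 'b', 'c'] -> ['b', 'a', 'c']


Output: [2, 0, 1, 0, 2, 2, 2, 1, 2, 2, 0, 1]


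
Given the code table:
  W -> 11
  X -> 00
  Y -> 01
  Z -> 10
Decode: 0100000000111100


Decoding:
01 -> Y
00 -> X
00 -> X
00 -> X
00 -> X
11 -> W
11 -> W
00 -> X


Result: YXXXXWWX


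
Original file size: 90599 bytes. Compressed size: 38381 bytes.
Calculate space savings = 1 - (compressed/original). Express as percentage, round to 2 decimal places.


ratio = compressed/original = 38381/90599 = 0.423636
savings = 1 - ratio = 1 - 0.423636 = 0.576364
as a percentage: 0.576364 * 100 = 57.64%

Space savings = 1 - 38381/90599 = 57.64%


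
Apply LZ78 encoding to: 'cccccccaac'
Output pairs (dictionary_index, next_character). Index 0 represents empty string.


LZ78 encoding steps:
Dictionary: {0: ''}
Step 1: w='' (idx 0), next='c' -> output (0, 'c'), add 'c' as idx 1
Step 2: w='c' (idx 1), next='c' -> output (1, 'c'), add 'cc' as idx 2
Step 3: w='cc' (idx 2), next='c' -> output (2, 'c'), add 'ccc' as idx 3
Step 4: w='c' (idx 1), next='a' -> output (1, 'a'), add 'ca' as idx 4
Step 5: w='' (idx 0), next='a' -> output (0, 'a'), add 'a' as idx 5
Step 6: w='c' (idx 1), end of input -> output (1, '')


Encoded: [(0, 'c'), (1, 'c'), (2, 'c'), (1, 'a'), (0, 'a'), (1, '')]


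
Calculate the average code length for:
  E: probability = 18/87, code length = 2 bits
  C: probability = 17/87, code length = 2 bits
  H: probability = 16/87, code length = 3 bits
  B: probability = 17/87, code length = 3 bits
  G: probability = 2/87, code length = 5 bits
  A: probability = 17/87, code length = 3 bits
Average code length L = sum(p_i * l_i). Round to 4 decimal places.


Weighted contributions p_i * l_i:
  E: (18/87) * 2 = 36/87
  C: (17/87) * 2 = 34/87
  H: (16/87) * 3 = 48/87
  B: (17/87) * 3 = 51/87
  G: (2/87) * 5 = 10/87
  A: (17/87) * 3 = 51/87
Sum = (36 + 34 + 48 + 51 + 10 + 51)/87 = 230/87

L = 230/87 = 2.6437 bits/symbol


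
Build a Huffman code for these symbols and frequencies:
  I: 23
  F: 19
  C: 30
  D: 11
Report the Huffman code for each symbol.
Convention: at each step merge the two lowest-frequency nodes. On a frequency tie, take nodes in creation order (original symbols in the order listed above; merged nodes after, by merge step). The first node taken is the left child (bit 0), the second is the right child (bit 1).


Huffman tree construction:
Step 1: Merge D(11) + F(19) = 30
Step 2: Merge I(23) + C(30) = 53
Step 3: Merge (D+F)(30) + (I+C)(53) = 83
Read each symbol's code off the tree from the root (left child = 0, right child = 1).

Codes:
  I: 10 (length 2)
  F: 01 (length 2)
  C: 11 (length 2)
  D: 00 (length 2)
Average code length: 166/83 = 2.0000 bits/symbol


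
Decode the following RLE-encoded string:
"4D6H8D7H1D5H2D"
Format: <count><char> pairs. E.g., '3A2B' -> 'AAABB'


Expanding each <count><char> pair:
  4D -> 'DDDD'
  6H -> 'HHHHHH'
  8D -> 'DDDDDDDD'
  7H -> 'HHHHHHH'
  1D -> 'D'
  5H -> 'HHHHH'
  2D -> 'DD'

Decoded = DDDDHHHHHHDDDDDDDDHHHHHHHDHHHHHDD


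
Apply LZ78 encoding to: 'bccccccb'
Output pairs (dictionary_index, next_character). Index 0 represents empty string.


LZ78 encoding steps:
Dictionary: {0: ''}
Step 1: w='' (idx 0), next='b' -> output (0, 'b'), add 'b' as idx 1
Step 2: w='' (idx 0), next='c' -> output (0, 'c'), add 'c' as idx 2
Step 3: w='c' (idx 2), next='c' -> output (2, 'c'), add 'cc' as idx 3
Step 4: w='cc' (idx 3), next='c' -> output (3, 'c'), add 'ccc' as idx 4
Step 5: w='b' (idx 1), end of input -> output (1, '')


Encoded: [(0, 'b'), (0, 'c'), (2, 'c'), (3, 'c'), (1, '')]


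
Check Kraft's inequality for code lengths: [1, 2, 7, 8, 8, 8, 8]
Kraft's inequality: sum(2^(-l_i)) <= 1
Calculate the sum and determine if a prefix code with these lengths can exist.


Sum = 2^(-1) + 2^(-2) + 2^(-7) + 2^(-8) + 2^(-8) + 2^(-8) + 2^(-8)
    = 0.5 + 0.25 + 0.0078125 + 0.00390625 + 0.00390625 + 0.00390625 + 0.00390625
    = 198/256 = 0.7734375
Since 0.7734375 <= 1, Kraft's inequality IS satisfied.
A prefix code with these lengths CAN exist.

Kraft sum = 0.7734375. Satisfied.


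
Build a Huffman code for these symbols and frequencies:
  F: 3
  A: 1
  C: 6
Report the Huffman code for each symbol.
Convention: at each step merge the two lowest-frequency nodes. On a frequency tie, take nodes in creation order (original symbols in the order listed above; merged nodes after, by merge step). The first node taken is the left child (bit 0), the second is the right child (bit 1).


Huffman tree construction:
Step 1: Merge A(1) + F(3) = 4
Step 2: Merge (A+F)(4) + C(6) = 10
Read each symbol's code off the tree from the root (left child = 0, right child = 1).

Codes:
  F: 01 (length 2)
  A: 00 (length 2)
  C: 1 (length 1)
Average code length: 14/10 = 1.4000 bits/symbol


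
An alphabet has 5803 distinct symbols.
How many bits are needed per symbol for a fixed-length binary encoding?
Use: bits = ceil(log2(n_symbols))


log2(5803) = 12.5026
Bracket: 2^12 = 4096 < 5803 <= 2^13 = 8192
So ceil(log2(5803)) = 13

bits = ceil(log2(5803)) = ceil(12.5026) = 13 bits


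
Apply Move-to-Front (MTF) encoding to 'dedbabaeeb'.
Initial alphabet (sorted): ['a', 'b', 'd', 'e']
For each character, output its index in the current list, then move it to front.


MTF encoding:
'd': index 2 in ['a', 'b', 'd', 'e'] -> ['d', 'a', 'b', 'e']
'e': index 3 in ['d', 'a', 'b', 'e'] -> ['e', 'd', 'a', 'b']
'd': index 1 in ['e', 'd', 'a', 'b'] -> ['d', 'e', 'a', 'b']
'b': index 3 in ['d', 'e', 'a', 'b'] -> ['b', 'd', 'e', 'a']
'a': index 3 in ['b', 'd', 'e', 'a'] -> ['a', 'b', 'd', 'e']
'b': index 1 in ['a', 'b', 'd', 'e'] -> ['b', 'a', 'd', 'e']
'a': index 1 in ['b', 'a', 'd', 'e'] -> ['a', 'b', 'd', 'e']
'e': index 3 in ['a', 'b', 'd', 'e'] -> ['e', 'a', 'b', 'd']
'e': index 0 in ['e', 'a', 'b', 'd'] -> ['e', 'a', 'b', 'd']
'b': index 2 in ['e', 'a', 'b', 'd'] -> ['b', 'e', 'a', 'd']


Output: [2, 3, 1, 3, 3, 1, 1, 3, 0, 2]


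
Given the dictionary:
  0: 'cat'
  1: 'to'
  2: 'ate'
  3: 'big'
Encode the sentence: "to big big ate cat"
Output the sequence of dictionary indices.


Look up each word in the dictionary:
  'to' -> 1
  'big' -> 3
  'big' -> 3
  'ate' -> 2
  'cat' -> 0

Encoded: [1, 3, 3, 2, 0]


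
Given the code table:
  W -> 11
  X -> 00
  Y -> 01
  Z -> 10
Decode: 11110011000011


Decoding:
11 -> W
11 -> W
00 -> X
11 -> W
00 -> X
00 -> X
11 -> W


Result: WWXWXXW


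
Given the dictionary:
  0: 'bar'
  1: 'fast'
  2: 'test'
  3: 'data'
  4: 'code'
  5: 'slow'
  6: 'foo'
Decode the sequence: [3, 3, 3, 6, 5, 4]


Look up each index in the dictionary:
  3 -> 'data'
  3 -> 'data'
  3 -> 'data'
  6 -> 'foo'
  5 -> 'slow'
  4 -> 'code'

Decoded: "data data data foo slow code"


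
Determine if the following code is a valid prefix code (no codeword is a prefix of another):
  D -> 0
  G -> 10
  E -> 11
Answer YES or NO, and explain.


Checking each pair (does one codeword prefix another?):
  D='0' vs G='10': no prefix
  D='0' vs E='11': no prefix
  G='10' vs D='0': no prefix
  G='10' vs E='11': no prefix
  E='11' vs D='0': no prefix
  E='11' vs G='10': no prefix
No violation found over all pairs.

YES -- this is a valid prefix code. No codeword is a prefix of any other codeword.


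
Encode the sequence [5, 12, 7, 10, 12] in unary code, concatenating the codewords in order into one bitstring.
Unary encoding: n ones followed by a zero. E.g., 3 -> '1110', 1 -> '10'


Encode each number as n ones followed by a terminating 0:
  5 -> 111110 (6 bits)
  12 -> 1111111111110 (13 bits)
  7 -> 11111110 (8 bits)
  10 -> 11111111110 (11 bits)
  12 -> 1111111111110 (13 bits)
Total length = 6 + 13 + 8 + 11 + 13 = 51 bits.

Unary([5, 12, 7, 10, 12]) = 111110111111111111011111110111111111101111111111110 (51 bits)


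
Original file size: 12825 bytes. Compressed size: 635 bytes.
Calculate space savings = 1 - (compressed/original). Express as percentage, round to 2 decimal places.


ratio = compressed/original = 635/12825 = 0.049513
savings = 1 - ratio = 1 - 0.049513 = 0.950487
as a percentage: 0.950487 * 100 = 95.05%

Space savings = 1 - 635/12825 = 95.05%


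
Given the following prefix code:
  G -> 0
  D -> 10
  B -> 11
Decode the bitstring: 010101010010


Decoding step by step:
Bits 0 -> G
Bits 10 -> D
Bits 10 -> D
Bits 10 -> D
Bits 10 -> D
Bits 0 -> G
Bits 10 -> D


Decoded message: GDDDDGD


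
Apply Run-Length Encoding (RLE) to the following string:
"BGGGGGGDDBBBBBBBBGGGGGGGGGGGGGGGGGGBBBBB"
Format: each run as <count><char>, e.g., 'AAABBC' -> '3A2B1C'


Scanning runs left to right:
  i=0: run of 'B' x 1 -> '1B'
  i=1: run of 'G' x 6 -> '6G'
  i=7: run of 'D' x 2 -> '2D'
  i=9: run of 'B' x 8 -> '8B'
  i=17: run of 'G' x 18 -> '18G'
  i=35: run of 'B' x 5 -> '5B'

RLE = 1B6G2D8B18G5B


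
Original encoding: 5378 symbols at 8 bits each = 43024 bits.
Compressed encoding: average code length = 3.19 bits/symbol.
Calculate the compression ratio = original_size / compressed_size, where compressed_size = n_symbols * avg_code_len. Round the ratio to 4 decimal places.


original_size = n_symbols * orig_bits = 5378 * 8 = 43024 bits
compressed_size = n_symbols * avg_code_len = 5378 * 3.19 = 17155.82 bits
ratio = original_size / compressed_size = 43024 / 17155.82 = 2.5078

Compression ratio = 2.5078


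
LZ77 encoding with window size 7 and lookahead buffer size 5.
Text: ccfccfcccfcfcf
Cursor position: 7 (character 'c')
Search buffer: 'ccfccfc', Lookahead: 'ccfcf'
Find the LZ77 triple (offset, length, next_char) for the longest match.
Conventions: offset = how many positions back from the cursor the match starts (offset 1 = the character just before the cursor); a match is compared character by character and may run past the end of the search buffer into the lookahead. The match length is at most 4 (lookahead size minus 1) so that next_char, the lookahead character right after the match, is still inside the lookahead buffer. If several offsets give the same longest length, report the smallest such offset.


Try each offset into the search buffer:
  offset=1 (pos 6, char 'c'): match length 2
  offset=2 (pos 5, char 'f'): match length 0
  offset=3 (pos 4, char 'c'): match length 1
  offset=4 (pos 3, char 'c'): match length 4
  offset=5 (pos 2, char 'f'): match length 0
  offset=6 (pos 1, char 'c'): match length 1
  offset=7 (pos 0, char 'c'): match length 4
Longest match has length 4, found at offsets 4, 7; take the smallest, offset 4.
next_char = character at position 7 + 4 = 11 -> 'f'

Best match: offset=4, length=4 (matching 'ccfc' starting at position 3)
LZ77 triple: (4, 4, 'f')


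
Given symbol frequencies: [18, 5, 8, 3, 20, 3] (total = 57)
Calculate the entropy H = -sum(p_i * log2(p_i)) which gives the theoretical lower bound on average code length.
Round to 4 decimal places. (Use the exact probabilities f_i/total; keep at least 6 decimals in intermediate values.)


Per-symbol terms -p_i * log2(p_i) with p_i = f_i/57:
  p = 18/57 = 0.315789: log2(p) = -1.662965, -p*log2(p) = 0.525147
  p = 5/57 = 0.087719: log2(p) = -3.510962, -p*log2(p) = 0.307979
  p = 8/57 = 0.140351: log2(p) = -2.832890, -p*log2(p) = 0.397599
  p = 3/57 = 0.052632: log2(p) = -4.247928, -p*log2(p) = 0.223575
  p = 20/57 = 0.350877: log2(p) = -1.510962, -p*log2(p) = 0.530162
  p = 3/57 = 0.052632: log2(p) = -4.247928, -p*log2(p) = 0.223575
H = 0.525147 + 0.307979 + 0.397599 + 0.223575 + 0.530162 + 0.223575 = 2.208037

H = 2.208 bits/symbol


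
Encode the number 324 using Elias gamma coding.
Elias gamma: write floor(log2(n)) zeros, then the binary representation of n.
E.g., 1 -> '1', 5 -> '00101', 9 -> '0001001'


num_bits = floor(log2(324)) + 1 = 9
leading_zeros = num_bits - 1 = 8
binary(324) = 101000100

Elias gamma(324) = '00000000' + '101000100' = 00000000101000100 (17 bits)


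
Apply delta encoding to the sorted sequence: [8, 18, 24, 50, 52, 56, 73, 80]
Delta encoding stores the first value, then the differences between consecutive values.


First value: 8
Deltas:
  18 - 8 = 10
  24 - 18 = 6
  50 - 24 = 26
  52 - 50 = 2
  56 - 52 = 4
  73 - 56 = 17
  80 - 73 = 7


Delta encoded: [8, 10, 6, 26, 2, 4, 17, 7]


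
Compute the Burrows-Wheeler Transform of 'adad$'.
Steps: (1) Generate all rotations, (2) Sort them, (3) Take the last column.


Rotations (sorted):
  0: $adad -> last char: d
  1: ad$ad -> last char: d
  2: adad$ -> last char: $
  3: d$ada -> last char: a
  4: dad$a -> last char: a


BWT = dd$aa


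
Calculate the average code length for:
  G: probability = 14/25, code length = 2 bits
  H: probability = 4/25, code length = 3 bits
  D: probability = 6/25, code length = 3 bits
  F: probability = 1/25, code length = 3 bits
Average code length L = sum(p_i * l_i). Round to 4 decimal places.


Weighted contributions p_i * l_i:
  G: (14/25) * 2 = 28/25
  H: (4/25) * 3 = 12/25
  D: (6/25) * 3 = 18/25
  F: (1/25) * 3 = 3/25
Sum = (28 + 12 + 18 + 3)/25 = 61/25

L = 61/25 = 2.4400 bits/symbol


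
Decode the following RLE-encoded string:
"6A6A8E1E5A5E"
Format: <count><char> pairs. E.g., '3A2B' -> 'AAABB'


Expanding each <count><char> pair:
  6A -> 'AAAAAA'
  6A -> 'AAAAAA'
  8E -> 'EEEEEEEE'
  1E -> 'E'
  5A -> 'AAAAA'
  5E -> 'EEEEE'

Decoded = AAAAAAAAAAAAEEEEEEEEEAAAAAEEEEE


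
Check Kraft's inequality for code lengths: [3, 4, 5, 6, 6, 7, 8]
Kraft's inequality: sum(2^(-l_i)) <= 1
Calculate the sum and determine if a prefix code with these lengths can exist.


Sum = 2^(-3) + 2^(-4) + 2^(-5) + 2^(-6) + 2^(-6) + 2^(-7) + 2^(-8)
    = 0.125 + 0.0625 + 0.03125 + 0.015625 + 0.015625 + 0.0078125 + 0.00390625
    = 67/256 = 0.26171875
Since 0.26171875 <= 1, Kraft's inequality IS satisfied.
A prefix code with these lengths CAN exist.

Kraft sum = 0.26171875. Satisfied.


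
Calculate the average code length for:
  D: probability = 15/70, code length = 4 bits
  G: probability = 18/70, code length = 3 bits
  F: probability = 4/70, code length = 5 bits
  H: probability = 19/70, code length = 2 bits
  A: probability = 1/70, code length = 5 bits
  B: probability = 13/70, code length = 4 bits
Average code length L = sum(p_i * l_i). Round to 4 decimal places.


Weighted contributions p_i * l_i:
  D: (15/70) * 4 = 60/70
  G: (18/70) * 3 = 54/70
  F: (4/70) * 5 = 20/70
  H: (19/70) * 2 = 38/70
  A: (1/70) * 5 = 5/70
  B: (13/70) * 4 = 52/70
Sum = (60 + 54 + 20 + 38 + 5 + 52)/70 = 229/70

L = 229/70 = 3.2714 bits/symbol


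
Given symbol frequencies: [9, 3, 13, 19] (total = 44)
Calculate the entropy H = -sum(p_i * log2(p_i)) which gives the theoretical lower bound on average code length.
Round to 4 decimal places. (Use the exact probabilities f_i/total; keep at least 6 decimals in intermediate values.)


Per-symbol terms -p_i * log2(p_i) with p_i = f_i/44:
  p = 9/44 = 0.204545: log2(p) = -2.289507, -p*log2(p) = 0.468308
  p = 3/44 = 0.068182: log2(p) = -3.874469, -p*log2(p) = 0.264168
  p = 13/44 = 0.295455: log2(p) = -1.758992, -p*log2(p) = 0.519702
  p = 19/44 = 0.431818: log2(p) = -1.211504, -p*log2(p) = 0.523149
H = 0.468308 + 0.264168 + 0.519702 + 0.523149 = 1.775327

H = 1.7753 bits/symbol


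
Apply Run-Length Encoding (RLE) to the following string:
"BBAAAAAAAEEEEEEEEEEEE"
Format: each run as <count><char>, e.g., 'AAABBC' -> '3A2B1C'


Scanning runs left to right:
  i=0: run of 'B' x 2 -> '2B'
  i=2: run of 'A' x 7 -> '7A'
  i=9: run of 'E' x 12 -> '12E'

RLE = 2B7A12E


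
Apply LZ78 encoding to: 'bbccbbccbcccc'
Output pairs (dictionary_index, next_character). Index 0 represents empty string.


LZ78 encoding steps:
Dictionary: {0: ''}
Step 1: w='' (idx 0), next='b' -> output (0, 'b'), add 'b' as idx 1
Step 2: w='b' (idx 1), next='c' -> output (1, 'c'), add 'bc' as idx 2
Step 3: w='' (idx 0), next='c' -> output (0, 'c'), add 'c' as idx 3
Step 4: w='b' (idx 1), next='b' -> output (1, 'b'), add 'bb' as idx 4
Step 5: w='c' (idx 3), next='c' -> output (3, 'c'), add 'cc' as idx 5
Step 6: w='bc' (idx 2), next='c' -> output (2, 'c'), add 'bcc' as idx 6
Step 7: w='cc' (idx 5), end of input -> output (5, '')


Encoded: [(0, 'b'), (1, 'c'), (0, 'c'), (1, 'b'), (3, 'c'), (2, 'c'), (5, '')]


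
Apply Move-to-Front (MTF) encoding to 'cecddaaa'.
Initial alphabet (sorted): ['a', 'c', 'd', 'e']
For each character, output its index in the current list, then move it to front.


MTF encoding:
'c': index 1 in ['a', 'c', 'd', 'e'] -> ['c', 'a', 'd', 'e']
'e': index 3 in ['c', 'a', 'd', 'e'] -> ['e', 'c', 'a', 'd']
'c': index 1 in ['e', 'c', 'a', 'd'] -> ['c', 'e', 'a', 'd']
'd': index 3 in ['c', 'e', 'a', 'd'] -> ['d', 'c', 'e', 'a']
'd': index 0 in ['d', 'c', 'e', 'a'] -> ['d', 'c', 'e', 'a']
'a': index 3 in ['d', 'c', 'e', 'a'] -> ['a', 'd', 'c', 'e']
'a': index 0 in ['a', 'd', 'c', 'e'] -> ['a', 'd', 'c', 'e']
'a': index 0 in ['a', 'd', 'c', 'e'] -> ['a', 'd', 'c', 'e']


Output: [1, 3, 1, 3, 0, 3, 0, 0]


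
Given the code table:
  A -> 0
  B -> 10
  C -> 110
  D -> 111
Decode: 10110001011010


Decoding:
10 -> B
110 -> C
0 -> A
0 -> A
10 -> B
110 -> C
10 -> B


Result: BCAABCB


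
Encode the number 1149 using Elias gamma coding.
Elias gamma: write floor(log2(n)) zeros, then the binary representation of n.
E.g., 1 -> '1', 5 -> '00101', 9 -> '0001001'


num_bits = floor(log2(1149)) + 1 = 11
leading_zeros = num_bits - 1 = 10
binary(1149) = 10001111101

Elias gamma(1149) = '0000000000' + '10001111101' = 000000000010001111101 (21 bits)


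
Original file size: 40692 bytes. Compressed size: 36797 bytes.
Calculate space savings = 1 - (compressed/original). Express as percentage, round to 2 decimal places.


ratio = compressed/original = 36797/40692 = 0.904281
savings = 1 - ratio = 1 - 0.904281 = 0.095719
as a percentage: 0.095719 * 100 = 9.57%

Space savings = 1 - 36797/40692 = 9.57%


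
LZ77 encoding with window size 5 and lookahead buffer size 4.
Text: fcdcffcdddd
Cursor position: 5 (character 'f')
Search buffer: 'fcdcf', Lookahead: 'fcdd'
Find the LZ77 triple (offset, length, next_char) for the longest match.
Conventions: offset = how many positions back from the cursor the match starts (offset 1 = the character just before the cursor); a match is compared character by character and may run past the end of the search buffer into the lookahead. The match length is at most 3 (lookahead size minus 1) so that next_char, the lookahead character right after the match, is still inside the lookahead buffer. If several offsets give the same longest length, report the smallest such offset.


Try each offset into the search buffer:
  offset=1 (pos 4, char 'f'): match length 1
  offset=2 (pos 3, char 'c'): match length 0
  offset=3 (pos 2, char 'd'): match length 0
  offset=4 (pos 1, char 'c'): match length 0
  offset=5 (pos 0, char 'f'): match length 3
Longest match has length 3 at offset 5.
next_char = character at position 5 + 3 = 8 -> 'd'

Best match: offset=5, length=3 (matching 'fcd' starting at position 0)
LZ77 triple: (5, 3, 'd')


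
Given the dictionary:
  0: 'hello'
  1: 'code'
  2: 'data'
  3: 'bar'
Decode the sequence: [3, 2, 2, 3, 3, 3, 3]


Look up each index in the dictionary:
  3 -> 'bar'
  2 -> 'data'
  2 -> 'data'
  3 -> 'bar'
  3 -> 'bar'
  3 -> 'bar'
  3 -> 'bar'

Decoded: "bar data data bar bar bar bar"


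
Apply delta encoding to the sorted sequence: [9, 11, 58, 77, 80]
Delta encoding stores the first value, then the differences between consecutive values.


First value: 9
Deltas:
  11 - 9 = 2
  58 - 11 = 47
  77 - 58 = 19
  80 - 77 = 3


Delta encoded: [9, 2, 47, 19, 3]


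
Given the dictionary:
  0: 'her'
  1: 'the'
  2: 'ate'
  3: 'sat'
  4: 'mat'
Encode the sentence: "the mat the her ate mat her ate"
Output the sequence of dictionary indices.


Look up each word in the dictionary:
  'the' -> 1
  'mat' -> 4
  'the' -> 1
  'her' -> 0
  'ate' -> 2
  'mat' -> 4
  'her' -> 0
  'ate' -> 2

Encoded: [1, 4, 1, 0, 2, 4, 0, 2]


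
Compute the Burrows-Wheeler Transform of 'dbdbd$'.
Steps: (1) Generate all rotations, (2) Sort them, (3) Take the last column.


Rotations (sorted):
  0: $dbdbd -> last char: d
  1: bd$dbd -> last char: d
  2: bdbd$d -> last char: d
  3: d$dbdb -> last char: b
  4: dbd$db -> last char: b
  5: dbdbd$ -> last char: $


BWT = dddbb$


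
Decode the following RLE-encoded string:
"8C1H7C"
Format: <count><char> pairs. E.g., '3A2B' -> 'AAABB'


Expanding each <count><char> pair:
  8C -> 'CCCCCCCC'
  1H -> 'H'
  7C -> 'CCCCCCC'

Decoded = CCCCCCCCHCCCCCCC


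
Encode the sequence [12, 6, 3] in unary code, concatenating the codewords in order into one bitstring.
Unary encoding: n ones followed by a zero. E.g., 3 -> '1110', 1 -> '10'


Encode each number as n ones followed by a terminating 0:
  12 -> 1111111111110 (13 bits)
  6 -> 1111110 (7 bits)
  3 -> 1110 (4 bits)
Total length = 13 + 7 + 4 = 24 bits.

Unary([12, 6, 3]) = 111111111111011111101110 (24 bits)


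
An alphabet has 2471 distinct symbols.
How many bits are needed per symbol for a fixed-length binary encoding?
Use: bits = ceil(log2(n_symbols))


log2(2471) = 11.2709
Bracket: 2^11 = 2048 < 2471 <= 2^12 = 4096
So ceil(log2(2471)) = 12

bits = ceil(log2(2471)) = ceil(11.2709) = 12 bits


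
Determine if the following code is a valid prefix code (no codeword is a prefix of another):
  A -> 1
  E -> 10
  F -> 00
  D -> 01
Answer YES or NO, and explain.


Checking each pair (does one codeword prefix another?):
  A='1' vs E='10': prefix -- VIOLATION

NO -- this is NOT a valid prefix code. A (1) is a prefix of E (10).


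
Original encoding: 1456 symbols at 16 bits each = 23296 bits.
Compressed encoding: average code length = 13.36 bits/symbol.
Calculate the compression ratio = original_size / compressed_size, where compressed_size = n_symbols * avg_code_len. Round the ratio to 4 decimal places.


original_size = n_symbols * orig_bits = 1456 * 16 = 23296 bits
compressed_size = n_symbols * avg_code_len = 1456 * 13.36 = 19452.16 bits
ratio = original_size / compressed_size = 23296 / 19452.16 = 1.1976

Compression ratio = 1.1976


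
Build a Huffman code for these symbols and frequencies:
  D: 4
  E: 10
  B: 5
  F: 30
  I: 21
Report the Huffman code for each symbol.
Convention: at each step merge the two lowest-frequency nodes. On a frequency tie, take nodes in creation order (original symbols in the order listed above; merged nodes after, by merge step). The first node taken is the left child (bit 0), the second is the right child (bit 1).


Huffman tree construction:
Step 1: Merge D(4) + B(5) = 9
Step 2: Merge (D+B)(9) + E(10) = 19
Step 3: Merge ((D+B)+E)(19) + I(21) = 40
Step 4: Merge F(30) + (((D+B)+E)+I)(40) = 70
Read each symbol's code off the tree from the root (left child = 0, right child = 1).

Codes:
  D: 1000 (length 4)
  E: 101 (length 3)
  B: 1001 (length 4)
  F: 0 (length 1)
  I: 11 (length 2)
Average code length: 138/70 = 1.9714 bits/symbol


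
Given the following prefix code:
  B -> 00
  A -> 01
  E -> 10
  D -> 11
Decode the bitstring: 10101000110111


Decoding step by step:
Bits 10 -> E
Bits 10 -> E
Bits 10 -> E
Bits 00 -> B
Bits 11 -> D
Bits 01 -> A
Bits 11 -> D


Decoded message: EEEBDAD


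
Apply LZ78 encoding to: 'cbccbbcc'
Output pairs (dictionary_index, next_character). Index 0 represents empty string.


LZ78 encoding steps:
Dictionary: {0: ''}
Step 1: w='' (idx 0), next='c' -> output (0, 'c'), add 'c' as idx 1
Step 2: w='' (idx 0), next='b' -> output (0, 'b'), add 'b' as idx 2
Step 3: w='c' (idx 1), next='c' -> output (1, 'c'), add 'cc' as idx 3
Step 4: w='b' (idx 2), next='b' -> output (2, 'b'), add 'bb' as idx 4
Step 5: w='cc' (idx 3), end of input -> output (3, '')


Encoded: [(0, 'c'), (0, 'b'), (1, 'c'), (2, 'b'), (3, '')]


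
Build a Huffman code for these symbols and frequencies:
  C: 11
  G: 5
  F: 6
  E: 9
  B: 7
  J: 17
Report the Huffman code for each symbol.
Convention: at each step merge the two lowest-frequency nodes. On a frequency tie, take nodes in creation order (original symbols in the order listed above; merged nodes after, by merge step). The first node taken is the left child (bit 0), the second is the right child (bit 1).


Huffman tree construction:
Step 1: Merge G(5) + F(6) = 11
Step 2: Merge B(7) + E(9) = 16
Step 3: Merge C(11) + (G+F)(11) = 22
Step 4: Merge (B+E)(16) + J(17) = 33
Step 5: Merge (C+(G+F))(22) + ((B+E)+J)(33) = 55
Read each symbol's code off the tree from the root (left child = 0, right child = 1).

Codes:
  C: 00 (length 2)
  G: 010 (length 3)
  F: 011 (length 3)
  E: 101 (length 3)
  B: 100 (length 3)
  J: 11 (length 2)
Average code length: 137/55 = 2.4909 bits/symbol


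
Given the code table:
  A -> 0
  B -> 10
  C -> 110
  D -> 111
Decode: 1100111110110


Decoding:
110 -> C
0 -> A
111 -> D
110 -> C
110 -> C


Result: CADCC


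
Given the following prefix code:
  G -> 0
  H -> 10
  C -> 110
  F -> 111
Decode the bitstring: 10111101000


Decoding step by step:
Bits 10 -> H
Bits 111 -> F
Bits 10 -> H
Bits 10 -> H
Bits 0 -> G
Bits 0 -> G


Decoded message: HFHHGG


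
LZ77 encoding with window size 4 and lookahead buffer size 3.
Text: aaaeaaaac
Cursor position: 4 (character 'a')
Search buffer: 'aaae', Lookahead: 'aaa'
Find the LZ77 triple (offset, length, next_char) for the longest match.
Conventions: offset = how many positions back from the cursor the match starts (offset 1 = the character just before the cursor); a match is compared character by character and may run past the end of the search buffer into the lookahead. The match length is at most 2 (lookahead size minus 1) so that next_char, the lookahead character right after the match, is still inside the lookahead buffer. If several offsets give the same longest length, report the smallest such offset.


Try each offset into the search buffer:
  offset=1 (pos 3, char 'e'): match length 0
  offset=2 (pos 2, char 'a'): match length 1
  offset=3 (pos 1, char 'a'): match length 2
  offset=4 (pos 0, char 'a'): match length 2
Longest match has length 2, found at offsets 3, 4; take the smallest, offset 3.
next_char = character at position 4 + 2 = 6 -> 'a'

Best match: offset=3, length=2 (matching 'aa' starting at position 1)
LZ77 triple: (3, 2, 'a')


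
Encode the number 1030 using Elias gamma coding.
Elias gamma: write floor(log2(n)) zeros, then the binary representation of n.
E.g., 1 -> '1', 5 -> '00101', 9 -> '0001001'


num_bits = floor(log2(1030)) + 1 = 11
leading_zeros = num_bits - 1 = 10
binary(1030) = 10000000110

Elias gamma(1030) = '0000000000' + '10000000110' = 000000000010000000110 (21 bits)


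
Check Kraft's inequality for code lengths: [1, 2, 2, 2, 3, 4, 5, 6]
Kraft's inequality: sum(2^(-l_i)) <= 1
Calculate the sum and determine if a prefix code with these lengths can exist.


Sum = 2^(-1) + 2^(-2) + 2^(-2) + 2^(-2) + 2^(-3) + 2^(-4) + 2^(-5) + 2^(-6)
    = 0.5 + 0.25 + 0.25 + 0.25 + 0.125 + 0.0625 + 0.03125 + 0.015625
    = 95/64 = 1.484375
Since 1.484375 > 1, Kraft's inequality is NOT satisfied.
A prefix code with these lengths CANNOT exist.

Kraft sum = 1.484375. Not satisfied.


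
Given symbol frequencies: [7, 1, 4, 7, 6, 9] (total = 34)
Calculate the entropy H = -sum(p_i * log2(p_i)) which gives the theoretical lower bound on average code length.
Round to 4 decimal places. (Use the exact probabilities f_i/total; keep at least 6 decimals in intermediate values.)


Per-symbol terms -p_i * log2(p_i) with p_i = f_i/34:
  p = 7/34 = 0.205882: log2(p) = -2.280108, -p*log2(p) = 0.469434
  p = 1/34 = 0.029412: log2(p) = -5.087463, -p*log2(p) = 0.149631
  p = 4/34 = 0.117647: log2(p) = -3.087463, -p*log2(p) = 0.363231
  p = 7/34 = 0.205882: log2(p) = -2.280108, -p*log2(p) = 0.469434
  p = 6/34 = 0.176471: log2(p) = -2.502500, -p*log2(p) = 0.441618
  p = 9/34 = 0.264706: log2(p) = -1.917538, -p*log2(p) = 0.507584
H = 0.469434 + 0.149631 + 0.363231 + 0.469434 + 0.441618 + 0.507584 = 2.400932

H = 2.4009 bits/symbol


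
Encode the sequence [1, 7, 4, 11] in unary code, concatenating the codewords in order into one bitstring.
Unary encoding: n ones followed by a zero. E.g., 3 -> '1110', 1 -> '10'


Encode each number as n ones followed by a terminating 0:
  1 -> 10 (2 bits)
  7 -> 11111110 (8 bits)
  4 -> 11110 (5 bits)
  11 -> 111111111110 (12 bits)
Total length = 2 + 8 + 5 + 12 = 27 bits.

Unary([1, 7, 4, 11]) = 101111111011110111111111110 (27 bits)


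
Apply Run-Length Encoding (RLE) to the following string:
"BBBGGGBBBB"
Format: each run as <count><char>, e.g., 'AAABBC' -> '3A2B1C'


Scanning runs left to right:
  i=0: run of 'B' x 3 -> '3B'
  i=3: run of 'G' x 3 -> '3G'
  i=6: run of 'B' x 4 -> '4B'

RLE = 3B3G4B


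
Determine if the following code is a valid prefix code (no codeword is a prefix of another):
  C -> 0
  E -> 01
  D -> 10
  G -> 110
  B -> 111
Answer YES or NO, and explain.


Checking each pair (does one codeword prefix another?):
  C='0' vs E='01': prefix -- VIOLATION

NO -- this is NOT a valid prefix code. C (0) is a prefix of E (01).


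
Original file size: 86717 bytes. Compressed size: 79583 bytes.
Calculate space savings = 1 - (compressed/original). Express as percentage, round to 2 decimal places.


ratio = compressed/original = 79583/86717 = 0.917732
savings = 1 - ratio = 1 - 0.917732 = 0.082268
as a percentage: 0.082268 * 100 = 8.23%

Space savings = 1 - 79583/86717 = 8.23%


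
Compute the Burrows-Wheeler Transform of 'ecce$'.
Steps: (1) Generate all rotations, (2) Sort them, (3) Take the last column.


Rotations (sorted):
  0: $ecce -> last char: e
  1: cce$e -> last char: e
  2: ce$ec -> last char: c
  3: e$ecc -> last char: c
  4: ecce$ -> last char: $


BWT = eecc$


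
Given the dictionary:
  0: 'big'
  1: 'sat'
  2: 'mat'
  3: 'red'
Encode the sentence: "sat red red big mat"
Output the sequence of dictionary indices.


Look up each word in the dictionary:
  'sat' -> 1
  'red' -> 3
  'red' -> 3
  'big' -> 0
  'mat' -> 2

Encoded: [1, 3, 3, 0, 2]


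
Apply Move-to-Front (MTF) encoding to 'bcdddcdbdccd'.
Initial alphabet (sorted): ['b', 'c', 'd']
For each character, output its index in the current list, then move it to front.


MTF encoding:
'b': index 0 in ['b', 'c', 'd'] -> ['b', 'c', 'd']
'c': index 1 in ['b', 'c', 'd'] -> ['c', 'b', 'd']
'd': index 2 in ['c', 'b', 'd'] -> ['d', 'c', 'b']
'd': index 0 in ['d', 'c', 'b'] -> ['d', 'c', 'b']
'd': index 0 in ['d', 'c', 'b'] -> ['d', 'c', 'b']
'c': index 1 in ['d', 'c', 'b'] -> ['c', 'd', 'b']
'd': index 1 in ['c', 'd', 'b'] -> ['d', 'c', 'b']
'b': index 2 in ['d', 'c', 'b'] -> ['b', 'd', 'c']
'd': index 1 in ['b', 'd', 'c'] -> ['d', 'b', 'c']
'c': index 2 in ['d', 'b', 'c'] -> ['c', 'd', 'b']
'c': index 0 in ['c', 'd', 'b'] -> ['c', 'd', 'b']
'd': index 1 in ['c', 'd', 'b'] -> ['d', 'c', 'b']


Output: [0, 1, 2, 0, 0, 1, 1, 2, 1, 2, 0, 1]


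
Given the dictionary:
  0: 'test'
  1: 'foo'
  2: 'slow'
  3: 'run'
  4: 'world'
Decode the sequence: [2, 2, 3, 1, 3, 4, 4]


Look up each index in the dictionary:
  2 -> 'slow'
  2 -> 'slow'
  3 -> 'run'
  1 -> 'foo'
  3 -> 'run'
  4 -> 'world'
  4 -> 'world'

Decoded: "slow slow run foo run world world"


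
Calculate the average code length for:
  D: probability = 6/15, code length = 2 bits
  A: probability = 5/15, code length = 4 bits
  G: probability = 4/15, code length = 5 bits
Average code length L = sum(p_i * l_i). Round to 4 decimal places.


Weighted contributions p_i * l_i:
  D: (6/15) * 2 = 12/15
  A: (5/15) * 4 = 20/15
  G: (4/15) * 5 = 20/15
Sum = (12 + 20 + 20)/15 = 52/15

L = 52/15 = 3.4667 bits/symbol


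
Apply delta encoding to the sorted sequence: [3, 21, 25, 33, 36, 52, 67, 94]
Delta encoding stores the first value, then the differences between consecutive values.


First value: 3
Deltas:
  21 - 3 = 18
  25 - 21 = 4
  33 - 25 = 8
  36 - 33 = 3
  52 - 36 = 16
  67 - 52 = 15
  94 - 67 = 27


Delta encoded: [3, 18, 4, 8, 3, 16, 15, 27]


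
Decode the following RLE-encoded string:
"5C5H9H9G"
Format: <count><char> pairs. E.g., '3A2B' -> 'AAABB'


Expanding each <count><char> pair:
  5C -> 'CCCCC'
  5H -> 'HHHHH'
  9H -> 'HHHHHHHHH'
  9G -> 'GGGGGGGGG'

Decoded = CCCCCHHHHHHHHHHHHHHGGGGGGGGG


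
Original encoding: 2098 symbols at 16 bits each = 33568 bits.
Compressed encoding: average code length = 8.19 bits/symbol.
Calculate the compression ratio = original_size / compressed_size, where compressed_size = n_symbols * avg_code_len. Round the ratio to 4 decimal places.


original_size = n_symbols * orig_bits = 2098 * 16 = 33568 bits
compressed_size = n_symbols * avg_code_len = 2098 * 8.19 = 17182.62 bits
ratio = original_size / compressed_size = 33568 / 17182.62 = 1.9536

Compression ratio = 1.9536


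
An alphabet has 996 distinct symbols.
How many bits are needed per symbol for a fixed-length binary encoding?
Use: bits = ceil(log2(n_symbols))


log2(996) = 9.96
Bracket: 2^9 = 512 < 996 <= 2^10 = 1024
So ceil(log2(996)) = 10

bits = ceil(log2(996)) = ceil(9.96) = 10 bits


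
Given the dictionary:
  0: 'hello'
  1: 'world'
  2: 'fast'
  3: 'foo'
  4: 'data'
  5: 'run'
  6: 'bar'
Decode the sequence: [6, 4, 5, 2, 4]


Look up each index in the dictionary:
  6 -> 'bar'
  4 -> 'data'
  5 -> 'run'
  2 -> 'fast'
  4 -> 'data'

Decoded: "bar data run fast data"


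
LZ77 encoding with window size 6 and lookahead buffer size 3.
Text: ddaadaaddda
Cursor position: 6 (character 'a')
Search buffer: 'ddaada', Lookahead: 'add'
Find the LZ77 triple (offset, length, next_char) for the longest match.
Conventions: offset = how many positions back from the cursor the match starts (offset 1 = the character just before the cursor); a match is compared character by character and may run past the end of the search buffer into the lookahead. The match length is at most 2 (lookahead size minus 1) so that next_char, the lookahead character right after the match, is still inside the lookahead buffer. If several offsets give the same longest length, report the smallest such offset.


Try each offset into the search buffer:
  offset=1 (pos 5, char 'a'): match length 1
  offset=2 (pos 4, char 'd'): match length 0
  offset=3 (pos 3, char 'a'): match length 2
  offset=4 (pos 2, char 'a'): match length 1
  offset=5 (pos 1, char 'd'): match length 0
  offset=6 (pos 0, char 'd'): match length 0
Longest match has length 2 at offset 3.
next_char = character at position 6 + 2 = 8 -> 'd'

Best match: offset=3, length=2 (matching 'ad' starting at position 3)
LZ77 triple: (3, 2, 'd')


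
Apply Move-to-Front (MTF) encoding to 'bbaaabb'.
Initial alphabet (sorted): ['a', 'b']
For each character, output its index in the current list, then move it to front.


MTF encoding:
'b': index 1 in ['a', 'b'] -> ['b', 'a']
'b': index 0 in ['b', 'a'] -> ['b', 'a']
'a': index 1 in ['b', 'a'] -> ['a', 'b']
'a': index 0 in ['a', 'b'] -> ['a', 'b']
'a': index 0 in ['a', 'b'] -> ['a', 'b']
'b': index 1 in ['a', 'b'] -> ['b', 'a']
'b': index 0 in ['b', 'a'] -> ['b', 'a']


Output: [1, 0, 1, 0, 0, 1, 0]


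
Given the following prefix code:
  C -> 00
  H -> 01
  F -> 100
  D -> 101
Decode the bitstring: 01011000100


Decoding step by step:
Bits 01 -> H
Bits 01 -> H
Bits 100 -> F
Bits 01 -> H
Bits 00 -> C


Decoded message: HHFHC


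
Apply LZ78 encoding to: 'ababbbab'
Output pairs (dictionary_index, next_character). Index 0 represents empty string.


LZ78 encoding steps:
Dictionary: {0: ''}
Step 1: w='' (idx 0), next='a' -> output (0, 'a'), add 'a' as idx 1
Step 2: w='' (idx 0), next='b' -> output (0, 'b'), add 'b' as idx 2
Step 3: w='a' (idx 1), next='b' -> output (1, 'b'), add 'ab' as idx 3
Step 4: w='b' (idx 2), next='b' -> output (2, 'b'), add 'bb' as idx 4
Step 5: w='ab' (idx 3), end of input -> output (3, '')


Encoded: [(0, 'a'), (0, 'b'), (1, 'b'), (2, 'b'), (3, '')]


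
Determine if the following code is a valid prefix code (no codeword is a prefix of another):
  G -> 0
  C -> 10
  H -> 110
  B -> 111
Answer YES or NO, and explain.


Checking each pair (does one codeword prefix another?):
  G='0' vs C='10': no prefix
  G='0' vs H='110': no prefix
  G='0' vs B='111': no prefix
  C='10' vs G='0': no prefix
  C='10' vs H='110': no prefix
  C='10' vs B='111': no prefix
  H='110' vs G='0': no prefix
  H='110' vs C='10': no prefix
  H='110' vs B='111': no prefix
  B='111' vs G='0': no prefix
  B='111' vs C='10': no prefix
  B='111' vs H='110': no prefix
No violation found over all pairs.

YES -- this is a valid prefix code. No codeword is a prefix of any other codeword.


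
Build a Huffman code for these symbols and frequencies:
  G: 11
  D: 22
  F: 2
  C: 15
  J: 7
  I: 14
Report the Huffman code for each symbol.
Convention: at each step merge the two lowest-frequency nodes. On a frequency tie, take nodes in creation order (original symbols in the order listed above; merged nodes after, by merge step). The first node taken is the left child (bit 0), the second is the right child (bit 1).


Huffman tree construction:
Step 1: Merge F(2) + J(7) = 9
Step 2: Merge (F+J)(9) + G(11) = 20
Step 3: Merge I(14) + C(15) = 29
Step 4: Merge ((F+J)+G)(20) + D(22) = 42
Step 5: Merge (I+C)(29) + (((F+J)+G)+D)(42) = 71
Read each symbol's code off the tree from the root (left child = 0, right child = 1).

Codes:
  G: 101 (length 3)
  D: 11 (length 2)
  F: 1000 (length 4)
  C: 01 (length 2)
  J: 1001 (length 4)
  I: 00 (length 2)
Average code length: 171/71 = 2.4085 bits/symbol
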